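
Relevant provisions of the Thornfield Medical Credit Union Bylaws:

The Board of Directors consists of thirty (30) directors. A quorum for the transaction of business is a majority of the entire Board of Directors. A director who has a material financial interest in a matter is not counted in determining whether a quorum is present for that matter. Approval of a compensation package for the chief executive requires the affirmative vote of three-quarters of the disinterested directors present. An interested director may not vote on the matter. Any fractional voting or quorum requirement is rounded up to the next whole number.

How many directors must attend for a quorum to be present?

A majority of 30 is 16.

16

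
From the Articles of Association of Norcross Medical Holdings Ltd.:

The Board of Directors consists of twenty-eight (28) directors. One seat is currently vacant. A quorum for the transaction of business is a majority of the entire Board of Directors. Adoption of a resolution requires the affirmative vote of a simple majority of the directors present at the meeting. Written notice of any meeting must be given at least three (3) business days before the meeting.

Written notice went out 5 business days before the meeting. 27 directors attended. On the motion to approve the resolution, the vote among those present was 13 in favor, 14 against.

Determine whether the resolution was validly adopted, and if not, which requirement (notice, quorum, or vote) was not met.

Notice: 5 business days given; 3 required (5 ≥ 3). Satisfied.
Quorum: 27 present; quorum is 15. Satisfied.
Vote: the resolution requires a majority of the directors present (27). A majority of 27 is 14, so 14 affirmative votes are needed; 13 voted in favor. Not satisfied.

Invalid — vote requirement not satisfied.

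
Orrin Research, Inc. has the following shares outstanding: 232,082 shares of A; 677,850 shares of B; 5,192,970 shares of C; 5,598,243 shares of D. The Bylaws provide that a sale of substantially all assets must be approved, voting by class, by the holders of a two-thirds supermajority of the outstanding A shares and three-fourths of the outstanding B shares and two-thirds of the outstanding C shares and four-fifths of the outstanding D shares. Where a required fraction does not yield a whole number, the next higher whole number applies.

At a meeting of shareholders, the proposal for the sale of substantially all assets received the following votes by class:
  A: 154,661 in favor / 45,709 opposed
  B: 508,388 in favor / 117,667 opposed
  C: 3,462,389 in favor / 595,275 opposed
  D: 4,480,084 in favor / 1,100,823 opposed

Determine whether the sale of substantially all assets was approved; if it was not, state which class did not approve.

A: 2/3 of 232082 = 154721.33, rounded up to 154722; 154,722 required, 154,661 in favor — not approved.
B: 3/4 of 677850 = 508387.50, rounded up to 508388; 508,388 required, 508,388 in favor — approved.
C: 2/3 of 5192970 = 3461980; 3,461,980 required, 3,462,389 in favor — approved.
D: 4/5 of 5598243 = 4478594.40, rounded up to 4478595; 4,478,595 required, 4,480,084 in favor — approved.

Not approved — the A shares did not give the required vote.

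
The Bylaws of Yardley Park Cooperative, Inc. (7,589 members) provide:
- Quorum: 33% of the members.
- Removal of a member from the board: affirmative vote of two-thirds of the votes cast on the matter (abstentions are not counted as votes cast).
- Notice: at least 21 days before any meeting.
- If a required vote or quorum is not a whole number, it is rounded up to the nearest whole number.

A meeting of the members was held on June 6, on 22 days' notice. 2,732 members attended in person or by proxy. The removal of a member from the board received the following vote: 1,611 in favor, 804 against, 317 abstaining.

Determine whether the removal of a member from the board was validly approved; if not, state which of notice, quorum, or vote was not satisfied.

Valid — all requirements satisfied.

Notice: 22 days given; 21 required. Satisfied.
Quorum: 33% of 7,589 = 2,504.37, rounded up to 2,505; 2,732 present. Satisfied.
Vote: requires two-thirds of the votes cast (2,732 − 317 abstaining = 2,415); 2/3 of 2415 = 1610, so 1,610 needed; 1,611 in favor. Satisfied.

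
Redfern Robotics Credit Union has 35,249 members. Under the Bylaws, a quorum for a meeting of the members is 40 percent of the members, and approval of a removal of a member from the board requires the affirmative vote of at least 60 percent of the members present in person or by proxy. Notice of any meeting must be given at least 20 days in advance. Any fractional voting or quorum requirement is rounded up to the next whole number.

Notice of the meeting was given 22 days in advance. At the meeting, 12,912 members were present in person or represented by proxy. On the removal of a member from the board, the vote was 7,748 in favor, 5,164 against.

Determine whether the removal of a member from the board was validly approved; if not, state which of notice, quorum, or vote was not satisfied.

Notice: 22 days given; 20 required. Satisfied.
Quorum: 40% of 35,249 = 14,099.60, rounded up to 14,100; 12,912 present. Not satisfied.
Vote: requires three-fifths of those present (12,912); 3/5 of 12912 = 7747.20, rounded up to 7748, so 7,748 needed; 7,748 in favor. Satisfied.

Invalid — quorum requirement not satisfied.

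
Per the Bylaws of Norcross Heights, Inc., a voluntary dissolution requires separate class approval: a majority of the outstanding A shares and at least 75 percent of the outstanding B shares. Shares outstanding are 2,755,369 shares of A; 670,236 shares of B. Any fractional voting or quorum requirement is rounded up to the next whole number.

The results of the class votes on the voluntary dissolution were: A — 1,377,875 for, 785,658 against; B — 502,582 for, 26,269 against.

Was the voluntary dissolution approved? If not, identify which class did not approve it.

A: a majority of 2755369 is 1377685; 1,377,685 required, 1,377,875 in favor — approved.
B: 3/4 of 670236 = 502677; 502,677 required, 502,582 in favor — not approved.

Not approved — the B shares did not give the required vote.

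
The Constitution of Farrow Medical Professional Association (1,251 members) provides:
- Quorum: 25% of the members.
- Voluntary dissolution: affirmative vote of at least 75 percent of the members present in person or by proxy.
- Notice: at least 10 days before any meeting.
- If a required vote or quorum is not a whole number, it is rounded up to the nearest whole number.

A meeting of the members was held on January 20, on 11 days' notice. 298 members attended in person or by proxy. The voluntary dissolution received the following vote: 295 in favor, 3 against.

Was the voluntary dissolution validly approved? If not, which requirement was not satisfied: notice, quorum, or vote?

Notice: 11 days given; 10 required. Satisfied.
Quorum: 25% of 1,251 = 312.75, rounded up to 313; 298 present. Not satisfied.
Vote: requires three-fourths of those present (298); 3/4 of 298 = 223.50, rounded up to 224, so 224 needed; 295 in favor. Satisfied.

Invalid — quorum requirement not satisfied.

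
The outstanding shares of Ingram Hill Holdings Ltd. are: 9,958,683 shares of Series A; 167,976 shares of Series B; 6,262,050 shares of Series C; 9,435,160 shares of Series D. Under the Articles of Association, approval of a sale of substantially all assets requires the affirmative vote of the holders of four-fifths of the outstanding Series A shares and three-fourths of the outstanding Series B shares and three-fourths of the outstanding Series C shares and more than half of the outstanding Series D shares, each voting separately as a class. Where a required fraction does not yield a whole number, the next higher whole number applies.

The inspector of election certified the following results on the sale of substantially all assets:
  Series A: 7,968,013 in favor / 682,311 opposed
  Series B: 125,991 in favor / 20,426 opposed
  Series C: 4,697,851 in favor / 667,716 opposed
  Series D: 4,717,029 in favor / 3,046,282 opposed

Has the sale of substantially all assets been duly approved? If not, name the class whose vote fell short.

Not approved — the Series D shares did not give the required vote.

Series A: 4/5 of 9958683 = 7966946.40, rounded up to 7966947; 7,966,947 required, 7,968,013 in favor — approved.
Series B: 3/4 of 167976 = 125982; 125,982 required, 125,991 in favor — approved.
Series C: 3/4 of 6262050 = 4696537.50, rounded up to 4696538; 4,696,538 required, 4,697,851 in favor — approved.
Series D: a majority of 9435160 is 4717581; 4,717,581 required, 4,717,029 in favor — not approved.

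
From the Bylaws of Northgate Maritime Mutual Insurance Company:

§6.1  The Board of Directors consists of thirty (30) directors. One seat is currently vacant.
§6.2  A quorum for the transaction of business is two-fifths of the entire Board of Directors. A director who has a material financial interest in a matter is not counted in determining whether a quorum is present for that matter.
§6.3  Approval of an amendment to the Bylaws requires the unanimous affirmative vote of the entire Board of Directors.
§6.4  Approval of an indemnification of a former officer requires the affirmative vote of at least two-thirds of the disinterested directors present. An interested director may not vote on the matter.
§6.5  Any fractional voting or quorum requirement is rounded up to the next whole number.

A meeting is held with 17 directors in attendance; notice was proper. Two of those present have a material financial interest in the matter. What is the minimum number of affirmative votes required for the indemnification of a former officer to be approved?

The indemnification of a former officer requires two-thirds of the disinterested directors present (17 − 2 = 15).
2/3 of 15 = 10.

10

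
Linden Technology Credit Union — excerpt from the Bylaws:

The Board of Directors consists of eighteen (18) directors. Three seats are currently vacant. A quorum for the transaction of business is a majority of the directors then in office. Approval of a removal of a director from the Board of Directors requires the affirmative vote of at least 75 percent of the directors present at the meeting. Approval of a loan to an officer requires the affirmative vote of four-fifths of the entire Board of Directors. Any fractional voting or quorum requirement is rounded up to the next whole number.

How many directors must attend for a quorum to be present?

A majority of 15 is 8.

8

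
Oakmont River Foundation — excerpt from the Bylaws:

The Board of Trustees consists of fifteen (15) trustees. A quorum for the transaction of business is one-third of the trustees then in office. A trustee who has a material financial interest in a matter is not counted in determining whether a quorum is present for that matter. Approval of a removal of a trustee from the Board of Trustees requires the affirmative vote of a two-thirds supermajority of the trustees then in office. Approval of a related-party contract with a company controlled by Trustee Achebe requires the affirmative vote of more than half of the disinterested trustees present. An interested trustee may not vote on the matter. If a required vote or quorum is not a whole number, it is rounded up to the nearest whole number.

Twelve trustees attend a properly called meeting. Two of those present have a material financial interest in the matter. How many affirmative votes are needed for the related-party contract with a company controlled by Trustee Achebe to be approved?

The related-party contract with a company controlled by Trustee Achebe requires a majority of the disinterested trustees present (12 − 2 = 10).
A majority of 10 is 6.

6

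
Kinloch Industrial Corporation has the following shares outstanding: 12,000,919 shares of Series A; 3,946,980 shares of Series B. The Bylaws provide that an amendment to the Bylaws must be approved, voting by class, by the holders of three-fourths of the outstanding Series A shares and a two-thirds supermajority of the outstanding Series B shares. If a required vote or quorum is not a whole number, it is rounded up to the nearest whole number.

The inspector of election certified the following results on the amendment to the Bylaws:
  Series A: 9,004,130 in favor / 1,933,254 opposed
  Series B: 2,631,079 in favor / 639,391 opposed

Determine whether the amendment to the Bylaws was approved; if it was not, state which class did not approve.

Not approved — the Series B shares did not give the required vote.

Series A: 3/4 of 12000919 = 9000689.25, rounded up to 9000690; 9,000,690 required, 9,004,130 in favor — approved.
Series B: 2/3 of 3946980 = 2631320; 2,631,320 required, 2,631,079 in favor — not approved.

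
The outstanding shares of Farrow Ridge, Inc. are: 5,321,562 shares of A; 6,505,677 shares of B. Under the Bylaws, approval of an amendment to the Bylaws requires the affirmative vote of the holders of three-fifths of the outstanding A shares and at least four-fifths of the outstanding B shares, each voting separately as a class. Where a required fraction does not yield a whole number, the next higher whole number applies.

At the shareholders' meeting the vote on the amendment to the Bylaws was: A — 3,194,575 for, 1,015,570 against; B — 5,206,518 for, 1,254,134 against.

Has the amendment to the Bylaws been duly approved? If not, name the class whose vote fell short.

Approved — every class gave the required vote.

A: 3/5 of 5321562 = 3192937.20, rounded up to 3192938; 3,192,938 required, 3,194,575 in favor — approved.
B: 4/5 of 6505677 = 5204541.60, rounded up to 5204542; 5,204,542 required, 5,206,518 in favor — approved.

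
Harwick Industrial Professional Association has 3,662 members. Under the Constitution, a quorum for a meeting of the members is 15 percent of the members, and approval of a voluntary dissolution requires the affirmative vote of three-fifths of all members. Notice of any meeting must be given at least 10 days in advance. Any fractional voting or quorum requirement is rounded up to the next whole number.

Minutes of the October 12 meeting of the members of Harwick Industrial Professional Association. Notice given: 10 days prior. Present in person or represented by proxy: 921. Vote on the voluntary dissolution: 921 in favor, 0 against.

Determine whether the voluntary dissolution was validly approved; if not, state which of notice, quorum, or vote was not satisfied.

Notice: 10 days given; 10 required. Satisfied.
Quorum: 15% of 3,662 = 549.30, rounded up to 550; 921 present. Satisfied.
Vote: requires three-fifths of all members (3,662); 3/5 of 3662 = 2197.20, rounded up to 2198, so 2,198 needed; 921 in favor. Not satisfied.

Invalid — vote requirement not satisfied.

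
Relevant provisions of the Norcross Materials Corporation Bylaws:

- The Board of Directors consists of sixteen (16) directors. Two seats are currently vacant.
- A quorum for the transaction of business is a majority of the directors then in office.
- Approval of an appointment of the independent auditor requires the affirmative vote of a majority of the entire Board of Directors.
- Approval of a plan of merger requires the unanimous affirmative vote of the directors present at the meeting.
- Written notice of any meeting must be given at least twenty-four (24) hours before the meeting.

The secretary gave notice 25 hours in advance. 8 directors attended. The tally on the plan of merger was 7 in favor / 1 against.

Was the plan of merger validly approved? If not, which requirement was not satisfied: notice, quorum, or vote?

Invalid — vote requirement not satisfied.

Notice: 25 hours given; 24 required (25 ≥ 24). Satisfied.
Quorum: 8 present; quorum is 8. Satisfied.
Vote: the plan of merger requires the unanimous vote of the directors present (8). Unanimous means all 8, so 8 affirmative votes are needed; 7 voted in favor. Not satisfied.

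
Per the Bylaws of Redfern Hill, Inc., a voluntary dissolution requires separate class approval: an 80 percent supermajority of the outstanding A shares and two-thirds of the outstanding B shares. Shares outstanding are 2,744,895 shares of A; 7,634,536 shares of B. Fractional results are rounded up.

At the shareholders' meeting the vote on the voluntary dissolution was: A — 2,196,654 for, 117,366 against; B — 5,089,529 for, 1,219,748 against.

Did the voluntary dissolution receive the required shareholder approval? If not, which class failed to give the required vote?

Not approved — the B shares did not give the required vote.

A: 4/5 of 2744895 = 2195916; 2,195,916 required, 2,196,654 in favor — approved.
B: 2/3 of 7634536 = 5089690.67, rounded up to 5089691; 5,089,691 required, 5,089,529 in favor — not approved.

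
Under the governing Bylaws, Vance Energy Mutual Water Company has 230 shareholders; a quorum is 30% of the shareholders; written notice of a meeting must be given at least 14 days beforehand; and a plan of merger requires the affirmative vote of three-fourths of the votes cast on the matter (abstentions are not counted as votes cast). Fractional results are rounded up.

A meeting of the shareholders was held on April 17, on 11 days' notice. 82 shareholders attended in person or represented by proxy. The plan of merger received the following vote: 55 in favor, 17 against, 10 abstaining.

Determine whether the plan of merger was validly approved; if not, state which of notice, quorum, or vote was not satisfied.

Invalid — notice requirement not satisfied.

Notice: 11 days given; 14 required. Not satisfied.
Quorum: 30% of 230 = 69; 82 present. Satisfied.
Vote: requires three-fourths of the votes cast (82 − 10 abstaining = 72); 3/4 of 72 = 54, so 54 needed; 55 in favor. Satisfied.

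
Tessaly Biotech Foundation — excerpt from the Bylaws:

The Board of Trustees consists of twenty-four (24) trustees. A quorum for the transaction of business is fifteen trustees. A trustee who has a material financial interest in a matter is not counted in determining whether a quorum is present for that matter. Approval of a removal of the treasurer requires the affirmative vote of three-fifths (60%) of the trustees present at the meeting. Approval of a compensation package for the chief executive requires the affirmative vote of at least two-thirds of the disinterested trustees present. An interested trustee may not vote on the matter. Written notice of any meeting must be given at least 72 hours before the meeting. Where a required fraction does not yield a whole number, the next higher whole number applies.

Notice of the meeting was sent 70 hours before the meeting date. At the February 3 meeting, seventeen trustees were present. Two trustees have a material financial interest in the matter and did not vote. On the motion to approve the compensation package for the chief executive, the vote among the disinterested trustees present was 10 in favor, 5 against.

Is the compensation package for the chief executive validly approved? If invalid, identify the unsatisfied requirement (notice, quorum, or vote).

Invalid — notice requirement not satisfied.

Notice: 70 hours given; 72 required (70 < 72). Not satisfied.
Quorum: 17 present, but the 2 interested trustees do not count, leaving 15. Quorum is 15. Satisfied.
Vote: the compensation package for the chief executive requires two-thirds of the disinterested trustees present (17 − 2 = 15). 2/3 of 15 = 10, so 10 affirmative votes are needed; 10 voted in favor. Satisfied.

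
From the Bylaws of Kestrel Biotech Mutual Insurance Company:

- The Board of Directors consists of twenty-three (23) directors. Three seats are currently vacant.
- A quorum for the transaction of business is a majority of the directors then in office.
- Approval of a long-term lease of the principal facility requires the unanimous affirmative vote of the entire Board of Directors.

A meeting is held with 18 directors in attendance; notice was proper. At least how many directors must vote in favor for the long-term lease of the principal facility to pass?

The long-term lease of the principal facility requires the unanimous vote of the entire Board of Directors (23).
Unanimous means all 23.
(Only 18 can vote, so the long-term lease of the principal facility cannot pass at this meeting, but the required vote is still 23.)

23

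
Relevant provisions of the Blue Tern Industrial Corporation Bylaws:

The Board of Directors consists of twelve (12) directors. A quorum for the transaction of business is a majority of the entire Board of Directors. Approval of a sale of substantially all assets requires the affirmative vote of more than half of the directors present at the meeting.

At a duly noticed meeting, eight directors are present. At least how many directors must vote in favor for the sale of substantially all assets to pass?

The sale of substantially all assets requires a majority of the directors present (8).
A majority of 8 is 5.

5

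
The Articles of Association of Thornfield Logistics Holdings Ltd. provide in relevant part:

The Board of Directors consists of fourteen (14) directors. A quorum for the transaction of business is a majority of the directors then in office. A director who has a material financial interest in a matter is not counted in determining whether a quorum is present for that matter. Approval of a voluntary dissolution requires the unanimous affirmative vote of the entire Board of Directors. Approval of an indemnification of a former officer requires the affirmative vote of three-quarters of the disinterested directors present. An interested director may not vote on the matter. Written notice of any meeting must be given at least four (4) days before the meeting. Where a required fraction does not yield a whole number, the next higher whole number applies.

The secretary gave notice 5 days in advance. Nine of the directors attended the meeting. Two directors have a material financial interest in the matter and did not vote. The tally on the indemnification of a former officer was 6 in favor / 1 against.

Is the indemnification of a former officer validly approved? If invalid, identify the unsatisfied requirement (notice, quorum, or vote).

Notice: 5 days given; 4 required (5 ≥ 4). Satisfied.
Quorum: 9 present, but the 2 interested directors do not count, leaving 7. Quorum is 8. Not satisfied.
Vote: the indemnification of a former officer requires three-fourths of the disinterested directors present (9 − 2 = 7). 3/4 of 7 = 5.25, rounded up to 6, so 6 affirmative votes are needed; 6 voted in favor. Satisfied. (Moot — without a quorum no business can be validly transacted.)

Invalid — quorum requirement not satisfied.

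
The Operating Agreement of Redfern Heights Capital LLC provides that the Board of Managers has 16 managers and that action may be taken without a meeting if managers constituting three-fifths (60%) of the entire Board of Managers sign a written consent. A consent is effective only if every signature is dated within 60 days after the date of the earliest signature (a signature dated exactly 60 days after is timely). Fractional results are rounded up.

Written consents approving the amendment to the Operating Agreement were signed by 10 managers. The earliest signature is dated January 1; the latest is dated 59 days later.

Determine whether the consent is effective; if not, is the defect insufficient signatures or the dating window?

Effective — both the signature and dating-window requirements are satisfied.

Signatures required: three-fifths (60%) of 16 — 3/5 of 16 = 9.60, rounded up to 10, so 10 needed; 10 signed. Sufficient.
Dating window: the latest signature is 59 days after the earliest; the limit is 60 days. Within the window.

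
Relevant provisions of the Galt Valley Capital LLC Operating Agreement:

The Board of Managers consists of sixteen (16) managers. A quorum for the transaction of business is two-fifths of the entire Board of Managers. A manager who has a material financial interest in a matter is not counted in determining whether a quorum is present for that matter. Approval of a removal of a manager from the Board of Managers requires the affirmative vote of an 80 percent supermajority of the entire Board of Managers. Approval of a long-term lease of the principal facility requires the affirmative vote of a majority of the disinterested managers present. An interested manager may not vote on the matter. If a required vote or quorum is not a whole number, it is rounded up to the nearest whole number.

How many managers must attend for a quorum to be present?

7

2/5 of 16 = 6.40, rounded up to 7.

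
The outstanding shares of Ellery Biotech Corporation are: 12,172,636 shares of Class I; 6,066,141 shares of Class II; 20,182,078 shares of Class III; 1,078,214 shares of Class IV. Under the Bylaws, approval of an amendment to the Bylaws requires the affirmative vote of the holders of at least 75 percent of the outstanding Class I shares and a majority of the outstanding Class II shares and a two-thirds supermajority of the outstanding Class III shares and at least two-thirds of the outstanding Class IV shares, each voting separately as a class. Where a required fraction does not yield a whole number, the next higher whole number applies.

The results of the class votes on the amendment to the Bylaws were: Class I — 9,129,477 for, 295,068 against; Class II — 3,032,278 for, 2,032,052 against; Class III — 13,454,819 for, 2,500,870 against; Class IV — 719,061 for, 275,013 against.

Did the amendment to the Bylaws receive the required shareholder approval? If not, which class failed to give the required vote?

Class I: 3/4 of 12172636 = 9129477; 9,129,477 required, 9,129,477 in favor — approved.
Class II: a majority of 6066141 is 3033071; 3,033,071 required, 3,032,278 in favor — not approved.
Class III: 2/3 of 20182078 = 13454718.67, rounded up to 13454719; 13,454,719 required, 13,454,819 in favor — approved.
Class IV: 2/3 of 1078214 = 718809.33, rounded up to 718810; 718,810 required, 719,061 in favor — approved.

Not approved — the Class II shares did not give the required vote.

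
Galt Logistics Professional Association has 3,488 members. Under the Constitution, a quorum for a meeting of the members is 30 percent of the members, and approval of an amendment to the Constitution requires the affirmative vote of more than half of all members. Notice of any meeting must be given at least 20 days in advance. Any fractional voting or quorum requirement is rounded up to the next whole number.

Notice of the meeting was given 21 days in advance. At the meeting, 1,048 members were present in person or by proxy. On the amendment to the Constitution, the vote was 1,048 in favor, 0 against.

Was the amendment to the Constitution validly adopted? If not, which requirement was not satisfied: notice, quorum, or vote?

Notice: 21 days given; 20 required. Satisfied.
Quorum: 30% of 3,488 = 1,046.40, rounded up to 1,047; 1,048 present. Satisfied.
Vote: requires a majority of all members (3,488); a majority of 3488 is 1745, so 1,745 needed; 1,048 in favor. Not satisfied.

Invalid — vote requirement not satisfied.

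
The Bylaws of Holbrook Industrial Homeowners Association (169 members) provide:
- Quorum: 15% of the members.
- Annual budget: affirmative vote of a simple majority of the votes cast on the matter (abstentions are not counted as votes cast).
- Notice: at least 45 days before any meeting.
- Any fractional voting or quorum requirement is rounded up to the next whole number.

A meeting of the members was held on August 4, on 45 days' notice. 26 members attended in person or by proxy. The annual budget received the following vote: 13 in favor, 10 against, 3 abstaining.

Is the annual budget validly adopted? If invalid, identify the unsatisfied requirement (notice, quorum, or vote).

Notice: 45 days given; 45 required. Satisfied.
Quorum: 15% of 169 = 25.35, rounded up to 26; 26 present. Satisfied.
Vote: requires a majority of the votes cast (26 − 3 abstaining = 23); a majority of 23 is 12, so 12 needed; 13 in favor. Satisfied.

Valid — all requirements satisfied.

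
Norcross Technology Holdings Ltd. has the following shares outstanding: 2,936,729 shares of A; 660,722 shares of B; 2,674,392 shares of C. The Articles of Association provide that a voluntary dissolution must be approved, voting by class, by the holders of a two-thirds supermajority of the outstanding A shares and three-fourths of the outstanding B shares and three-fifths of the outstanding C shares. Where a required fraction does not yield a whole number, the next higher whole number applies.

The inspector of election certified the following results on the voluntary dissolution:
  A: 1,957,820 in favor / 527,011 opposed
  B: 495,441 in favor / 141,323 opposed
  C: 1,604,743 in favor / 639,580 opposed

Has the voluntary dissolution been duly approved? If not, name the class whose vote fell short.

A: 2/3 of 2936729 = 1957819.33, rounded up to 1957820; 1,957,820 required, 1,957,820 in favor — approved.
B: 3/4 of 660722 = 495541.50, rounded up to 495542; 495,542 required, 495,441 in favor — not approved.
C: 3/5 of 2674392 = 1604635.20, rounded up to 1604636; 1,604,636 required, 1,604,743 in favor — approved.

Not approved — the B shares did not give the required vote.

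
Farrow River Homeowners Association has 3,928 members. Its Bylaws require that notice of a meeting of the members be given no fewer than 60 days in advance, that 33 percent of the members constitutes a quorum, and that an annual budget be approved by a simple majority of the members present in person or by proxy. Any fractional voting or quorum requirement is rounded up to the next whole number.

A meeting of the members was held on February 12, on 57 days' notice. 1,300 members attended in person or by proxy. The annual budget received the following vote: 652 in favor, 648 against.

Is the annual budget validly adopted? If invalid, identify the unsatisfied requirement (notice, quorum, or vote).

Notice: 57 days given; 60 required. Not satisfied.
Quorum: 33% of 3,928 = 1,296.24, rounded up to 1,297; 1,300 present. Satisfied.
Vote: requires a majority of those present (1,300); a majority of 1300 is 651, so 651 needed; 652 in favor. Satisfied.

Invalid — notice requirement not satisfied.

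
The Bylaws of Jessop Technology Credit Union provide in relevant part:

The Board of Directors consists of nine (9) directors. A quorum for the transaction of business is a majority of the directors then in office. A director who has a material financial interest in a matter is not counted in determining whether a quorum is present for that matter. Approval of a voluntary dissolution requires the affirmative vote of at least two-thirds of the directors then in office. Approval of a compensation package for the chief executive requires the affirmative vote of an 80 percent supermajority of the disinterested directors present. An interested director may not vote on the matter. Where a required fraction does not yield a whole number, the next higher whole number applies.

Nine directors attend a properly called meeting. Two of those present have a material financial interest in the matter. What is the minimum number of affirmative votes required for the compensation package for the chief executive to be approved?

The compensation package for the chief executive requires four-fifths of the disinterested directors present (9 − 2 = 7).
4/5 of 7 = 5.60, rounded up to 6.

6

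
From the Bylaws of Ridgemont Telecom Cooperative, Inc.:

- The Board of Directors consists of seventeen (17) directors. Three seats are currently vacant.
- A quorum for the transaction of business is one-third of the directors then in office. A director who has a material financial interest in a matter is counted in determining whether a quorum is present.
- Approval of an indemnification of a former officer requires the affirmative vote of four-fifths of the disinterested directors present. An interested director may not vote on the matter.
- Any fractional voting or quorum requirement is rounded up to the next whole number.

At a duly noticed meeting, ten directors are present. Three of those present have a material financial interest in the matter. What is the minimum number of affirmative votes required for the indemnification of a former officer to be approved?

6

The indemnification of a former officer requires four-fifths of the disinterested directors present (10 − 3 = 7).
4/5 of 7 = 5.60, rounded up to 6.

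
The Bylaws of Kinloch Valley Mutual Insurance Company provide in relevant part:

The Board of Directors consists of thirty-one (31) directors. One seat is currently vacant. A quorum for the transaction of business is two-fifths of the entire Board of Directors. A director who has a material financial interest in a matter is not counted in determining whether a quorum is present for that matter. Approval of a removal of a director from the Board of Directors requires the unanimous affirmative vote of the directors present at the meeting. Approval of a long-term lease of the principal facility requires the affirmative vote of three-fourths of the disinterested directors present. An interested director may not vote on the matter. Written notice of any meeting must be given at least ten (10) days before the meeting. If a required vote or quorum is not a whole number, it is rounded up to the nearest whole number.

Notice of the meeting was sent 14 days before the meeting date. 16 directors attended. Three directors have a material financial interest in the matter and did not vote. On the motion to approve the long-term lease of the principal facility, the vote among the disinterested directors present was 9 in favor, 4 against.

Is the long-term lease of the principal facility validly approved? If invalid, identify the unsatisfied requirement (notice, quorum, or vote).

Notice: 14 days given; 10 required (14 ≥ 10). Satisfied.
Quorum: 16 present, but the 3 interested directors do not count, leaving 13. Quorum is 13. Satisfied.
Vote: the long-term lease of the principal facility requires three-fourths of the disinterested directors present (16 − 3 = 13). 3/4 of 13 = 9.75, rounded up to 10, so 10 affirmative votes are needed; 9 voted in favor. Not satisfied.

Invalid — vote requirement not satisfied.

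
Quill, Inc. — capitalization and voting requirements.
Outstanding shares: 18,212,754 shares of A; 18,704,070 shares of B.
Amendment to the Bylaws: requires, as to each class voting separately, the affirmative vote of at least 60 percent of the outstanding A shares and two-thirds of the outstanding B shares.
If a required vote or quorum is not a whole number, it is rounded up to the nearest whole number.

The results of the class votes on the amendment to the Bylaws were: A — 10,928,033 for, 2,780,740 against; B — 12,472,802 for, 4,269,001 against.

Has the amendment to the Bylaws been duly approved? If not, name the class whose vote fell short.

A: 3/5 of 18212754 = 10927652.40, rounded up to 10927653; 10,927,653 required, 10,928,033 in favor — approved.
B: 2/3 of 18704070 = 12469380; 12,469,380 required, 12,472,802 in favor — approved.

Approved — every class gave the required vote.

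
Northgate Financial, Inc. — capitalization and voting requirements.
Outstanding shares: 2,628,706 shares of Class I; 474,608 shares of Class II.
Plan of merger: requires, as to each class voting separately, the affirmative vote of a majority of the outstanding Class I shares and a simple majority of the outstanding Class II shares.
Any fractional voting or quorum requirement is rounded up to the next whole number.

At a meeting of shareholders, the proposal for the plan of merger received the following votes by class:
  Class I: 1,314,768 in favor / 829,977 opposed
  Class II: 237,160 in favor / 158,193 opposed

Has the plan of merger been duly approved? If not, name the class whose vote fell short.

Not approved — the Class II shares did not give the required vote.

Class I: a majority of 2628706 is 1314354; 1,314,354 required, 1,314,768 in favor — approved.
Class II: a majority of 474608 is 237305; 237,305 required, 237,160 in favor — not approved.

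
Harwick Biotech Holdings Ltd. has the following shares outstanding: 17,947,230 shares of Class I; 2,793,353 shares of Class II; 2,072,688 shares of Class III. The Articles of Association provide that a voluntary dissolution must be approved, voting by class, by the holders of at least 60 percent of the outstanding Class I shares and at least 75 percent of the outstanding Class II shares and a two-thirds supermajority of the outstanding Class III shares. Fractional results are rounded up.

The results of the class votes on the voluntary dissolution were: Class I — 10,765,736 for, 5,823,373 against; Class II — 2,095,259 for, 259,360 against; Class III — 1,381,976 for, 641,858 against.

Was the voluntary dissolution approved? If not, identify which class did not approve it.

Not approved — the Class I shares did not give the required vote.

Class I: 3/5 of 17947230 = 10768338; 10,768,338 required, 10,765,736 in favor — not approved.
Class II: 3/4 of 2793353 = 2095014.75, rounded up to 2095015; 2,095,015 required, 2,095,259 in favor — approved.
Class III: 2/3 of 2072688 = 1381792; 1,381,792 required, 1,381,976 in favor — approved.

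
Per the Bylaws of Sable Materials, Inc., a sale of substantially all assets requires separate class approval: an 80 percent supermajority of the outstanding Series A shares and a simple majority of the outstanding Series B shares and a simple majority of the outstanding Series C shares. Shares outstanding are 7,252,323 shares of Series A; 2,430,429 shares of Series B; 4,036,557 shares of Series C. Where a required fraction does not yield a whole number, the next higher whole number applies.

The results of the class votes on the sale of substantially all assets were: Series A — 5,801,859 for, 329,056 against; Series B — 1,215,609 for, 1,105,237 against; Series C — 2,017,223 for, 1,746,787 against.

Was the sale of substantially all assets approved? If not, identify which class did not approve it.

Not approved — the Series C shares did not give the required vote.

Series A: 4/5 of 7252323 = 5801858.40, rounded up to 5801859; 5,801,859 required, 5,801,859 in favor — approved.
Series B: a majority of 2430429 is 1215215; 1,215,215 required, 1,215,609 in favor — approved.
Series C: a majority of 4036557 is 2018279; 2,018,279 required, 2,017,223 in favor — not approved.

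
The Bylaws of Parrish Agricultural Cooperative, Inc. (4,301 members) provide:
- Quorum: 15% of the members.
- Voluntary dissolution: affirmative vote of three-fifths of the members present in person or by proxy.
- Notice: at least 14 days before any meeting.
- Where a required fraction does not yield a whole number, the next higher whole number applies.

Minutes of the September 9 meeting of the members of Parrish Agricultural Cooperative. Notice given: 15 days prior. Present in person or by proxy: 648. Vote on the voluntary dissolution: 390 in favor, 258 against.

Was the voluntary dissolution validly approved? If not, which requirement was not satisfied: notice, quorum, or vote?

Valid — all requirements satisfied.

Notice: 15 days given; 14 required. Satisfied.
Quorum: 15% of 4,301 = 645.15, rounded up to 646; 648 present. Satisfied.
Vote: requires three-fifths of those present (648); 3/5 of 648 = 388.80, rounded up to 389, so 389 needed; 390 in favor. Satisfied.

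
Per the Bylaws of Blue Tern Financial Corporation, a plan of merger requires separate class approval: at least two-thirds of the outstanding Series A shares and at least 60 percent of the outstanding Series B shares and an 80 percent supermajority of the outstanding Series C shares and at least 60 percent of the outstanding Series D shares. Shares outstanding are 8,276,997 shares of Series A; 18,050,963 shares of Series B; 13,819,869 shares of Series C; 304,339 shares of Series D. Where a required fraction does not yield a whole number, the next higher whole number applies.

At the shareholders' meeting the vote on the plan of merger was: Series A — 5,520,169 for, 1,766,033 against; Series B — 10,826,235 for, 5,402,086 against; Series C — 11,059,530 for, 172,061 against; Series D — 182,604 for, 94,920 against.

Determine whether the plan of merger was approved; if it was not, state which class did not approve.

Series A: 2/3 of 8276997 = 5517998; 5,517,998 required, 5,520,169 in favor — approved.
Series B: 3/5 of 18050963 = 10830577.80, rounded up to 10830578; 10,830,578 required, 10,826,235 in favor — not approved.
Series C: 4/5 of 13819869 = 11055895.20, rounded up to 11055896; 11,055,896 required, 11,059,530 in favor — approved.
Series D: 3/5 of 304339 = 182603.40, rounded up to 182604; 182,604 required, 182,604 in favor — approved.

Not approved — the Series B shares did not give the required vote.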